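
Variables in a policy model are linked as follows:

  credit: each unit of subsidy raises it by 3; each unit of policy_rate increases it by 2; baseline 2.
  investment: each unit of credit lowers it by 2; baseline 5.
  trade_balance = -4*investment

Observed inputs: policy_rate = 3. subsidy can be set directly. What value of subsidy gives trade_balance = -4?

Substituting into the credit equation gives credit = 3*subsidy + 8.
Substituting into the investment equation gives investment = -6*subsidy - 11.
trade_balance becomes 24*subsidy + 44.
Solve 24*subsidy + 44 = -4: subsidy = (-4 - 44) / 24 = -2.

subsidy = -2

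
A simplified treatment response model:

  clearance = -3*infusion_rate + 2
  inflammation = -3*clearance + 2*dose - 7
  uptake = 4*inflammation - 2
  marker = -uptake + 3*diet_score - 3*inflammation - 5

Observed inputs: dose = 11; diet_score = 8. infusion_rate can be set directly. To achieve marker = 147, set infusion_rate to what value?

infusion_rate = -3

Substituting into the inflammation equation gives inflammation = 9*infusion_rate + 9.
This gives uptake = 36*infusion_rate + 34.
marker becomes -63*infusion_rate - 42.
Solve -63*infusion_rate - 42 = 147: infusion_rate = (147 + 42) / -63 = -3.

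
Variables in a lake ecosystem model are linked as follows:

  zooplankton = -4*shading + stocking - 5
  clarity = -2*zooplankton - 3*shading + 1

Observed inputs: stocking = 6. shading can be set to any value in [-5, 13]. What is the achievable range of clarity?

Substituting into the zooplankton equation gives zooplankton = -4*shading + 1.
Substituting into the clarity equation gives clarity = 5*shading - 1.
Linear in shading, so extremes are at the endpoints: shading = -5 gives clarity = -26; shading = 13 gives clarity = 64.

-26 to 64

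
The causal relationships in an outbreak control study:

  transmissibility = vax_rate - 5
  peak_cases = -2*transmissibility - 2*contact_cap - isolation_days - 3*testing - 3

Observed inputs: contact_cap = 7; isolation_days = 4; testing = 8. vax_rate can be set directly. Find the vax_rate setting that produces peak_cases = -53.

vax_rate = 9

Substituting into the peak_cases equation gives peak_cases = -2*vax_rate - 35.
Solve -2*vax_rate - 35 = -53: vax_rate = (-53 + 35) / -2 = 9.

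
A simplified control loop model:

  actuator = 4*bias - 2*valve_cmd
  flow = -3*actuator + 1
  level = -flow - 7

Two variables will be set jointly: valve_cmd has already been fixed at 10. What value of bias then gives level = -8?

With valve_cmd held at 10:
Substituting into the actuator equation gives actuator = 4*bias - 20.
Substituting into the flow equation gives flow = -12*bias + 61.
Substituting into the level equation gives level = 12*bias - 68.
Solve 12*bias - 68 = -8: bias = (-8 + 68) / 12 = 5.

bias = 5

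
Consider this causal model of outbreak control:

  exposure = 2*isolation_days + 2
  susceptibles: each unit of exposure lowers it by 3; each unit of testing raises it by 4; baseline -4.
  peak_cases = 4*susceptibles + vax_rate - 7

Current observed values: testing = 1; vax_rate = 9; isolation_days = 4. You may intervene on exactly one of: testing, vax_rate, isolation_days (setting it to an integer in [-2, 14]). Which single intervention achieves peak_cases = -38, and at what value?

Intervening on testing: with other inputs at their observed values, peak_cases = 16*testing - 134. Solving for -38 gives testing = 6, within [-2, 14].
Intervening on vax_rate: peak_cases = vax_rate - 127. Reaching -38 requires vax_rate = 89, outside [-2, 14].
Intervening on isolation_days: peak_cases = -24*isolation_days - 22. Reaching -38 requires isolation_days = 2/3, not an integer.

set testing = 6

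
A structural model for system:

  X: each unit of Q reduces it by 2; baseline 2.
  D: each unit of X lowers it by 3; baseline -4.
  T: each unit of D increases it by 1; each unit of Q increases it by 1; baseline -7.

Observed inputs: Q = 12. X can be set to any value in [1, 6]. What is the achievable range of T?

Intervening on X fixes its value directly, overriding its dependence on Q.
Substituting into the T equation gives T = -3*X + 1.
Linear in X, so extremes are at the endpoints: X = 1 gives T = -2; X = 6 gives T = -17.

-17 to -2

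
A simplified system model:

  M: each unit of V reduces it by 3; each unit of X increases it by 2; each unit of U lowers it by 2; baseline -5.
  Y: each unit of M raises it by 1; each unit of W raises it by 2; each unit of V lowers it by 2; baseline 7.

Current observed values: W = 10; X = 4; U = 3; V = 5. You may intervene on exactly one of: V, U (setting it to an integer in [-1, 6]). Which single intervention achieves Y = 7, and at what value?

set U = -1

Intervening on V: Y = -5*V + 24. Reaching 7 requires V = 17/5, not an integer.
Intervening on U: with other inputs at their observed values, Y = -2*U + 5. Solving for 7 gives U = -1, within [-1, 6].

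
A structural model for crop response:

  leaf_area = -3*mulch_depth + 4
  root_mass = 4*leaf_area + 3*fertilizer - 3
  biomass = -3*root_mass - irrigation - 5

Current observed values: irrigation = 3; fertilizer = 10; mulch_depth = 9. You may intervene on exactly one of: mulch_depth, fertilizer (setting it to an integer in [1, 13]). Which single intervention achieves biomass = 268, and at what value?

set fertilizer = 1

Intervening on mulch_depth: biomass = 36*mulch_depth - 137. Reaching 268 requires mulch_depth = 45/4, not an integer.
Intervening on fertilizer: with other inputs at their observed values, biomass = -9*fertilizer + 277. Solving for 268 gives fertilizer = 1, within [1, 13].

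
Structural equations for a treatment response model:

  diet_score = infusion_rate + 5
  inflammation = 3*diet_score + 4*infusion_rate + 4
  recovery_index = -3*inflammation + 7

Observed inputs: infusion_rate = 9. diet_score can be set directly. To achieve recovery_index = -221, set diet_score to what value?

diet_score = 12

Intervening on diet_score fixes its value directly, overriding its dependence on infusion_rate.
Substituting into the inflammation equation gives inflammation = 3*diet_score + 40.
This gives recovery_index = -9*diet_score - 113.
Solve -9*diet_score - 113 = -221: diet_score = (-221 + 113) / -9 = 12.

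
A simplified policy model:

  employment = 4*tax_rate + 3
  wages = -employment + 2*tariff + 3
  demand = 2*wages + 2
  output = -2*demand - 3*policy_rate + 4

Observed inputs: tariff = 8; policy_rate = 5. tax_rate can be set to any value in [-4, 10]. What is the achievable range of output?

-143 to 81

Substituting into the wages equation gives wages = -4*tax_rate + 16.
Substituting into the demand equation gives demand = -8*tax_rate + 34.
So output = 16*tax_rate - 79.
Linear in tax_rate, so extremes are at the endpoints: tax_rate = -4 gives output = -143; tax_rate = 10 gives output = 81.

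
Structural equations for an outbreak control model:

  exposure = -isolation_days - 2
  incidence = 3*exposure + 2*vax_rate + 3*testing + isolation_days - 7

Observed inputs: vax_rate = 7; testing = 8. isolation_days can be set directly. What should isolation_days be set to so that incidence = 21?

Substituting into the incidence equation gives incidence = -2*isolation_days + 25.
Solve -2*isolation_days + 25 = 21: isolation_days = (21 - 25) / -2 = 2.

isolation_days = 2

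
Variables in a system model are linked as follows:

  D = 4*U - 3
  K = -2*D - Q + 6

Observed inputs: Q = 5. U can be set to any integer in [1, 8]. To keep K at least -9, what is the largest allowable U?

U = 2

Substituting into the K equation gives K = -8*U + 7.
Require -8*U + 7 ≥ -9, so U ≤ 2.
The largest integer in [1, 8] satisfying this is 2.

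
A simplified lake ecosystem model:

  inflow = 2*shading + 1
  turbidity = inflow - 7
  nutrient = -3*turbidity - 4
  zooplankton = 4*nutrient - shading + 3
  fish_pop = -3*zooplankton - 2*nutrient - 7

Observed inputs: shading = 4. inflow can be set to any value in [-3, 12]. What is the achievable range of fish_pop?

-368 to 262

Intervening on inflow fixes its value directly, overriding its dependence on shading.
Substituting into the nutrient equation gives nutrient = -3*inflow + 17.
Substituting into the zooplankton equation gives zooplankton = -12*inflow + 67.
Substituting into the fish_pop equation gives fish_pop = 42*inflow - 242.
Linear in inflow, so extremes are at the endpoints: inflow = -3 gives fish_pop = -368; inflow = 12 gives fish_pop = 262.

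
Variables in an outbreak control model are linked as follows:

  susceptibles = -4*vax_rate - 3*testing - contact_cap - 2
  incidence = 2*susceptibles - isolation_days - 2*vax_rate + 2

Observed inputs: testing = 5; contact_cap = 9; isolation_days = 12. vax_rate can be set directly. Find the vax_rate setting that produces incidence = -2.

Substituting into the susceptibles equation gives susceptibles = -4*vax_rate - 26.
incidence becomes -10*vax_rate - 62.
Solve -10*vax_rate - 62 = -2: vax_rate = (-2 + 62) / -10 = -6.

vax_rate = -6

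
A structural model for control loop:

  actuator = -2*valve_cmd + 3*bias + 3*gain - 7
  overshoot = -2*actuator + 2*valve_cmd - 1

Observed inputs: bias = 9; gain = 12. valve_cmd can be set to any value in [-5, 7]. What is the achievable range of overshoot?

Substituting into the actuator equation gives actuator = -2*valve_cmd + 56.
Substituting into the overshoot equation gives overshoot = 6*valve_cmd - 113.
Linear in valve_cmd, so extremes are at the endpoints: valve_cmd = -5 gives overshoot = -143; valve_cmd = 7 gives overshoot = -71.

-143 to -71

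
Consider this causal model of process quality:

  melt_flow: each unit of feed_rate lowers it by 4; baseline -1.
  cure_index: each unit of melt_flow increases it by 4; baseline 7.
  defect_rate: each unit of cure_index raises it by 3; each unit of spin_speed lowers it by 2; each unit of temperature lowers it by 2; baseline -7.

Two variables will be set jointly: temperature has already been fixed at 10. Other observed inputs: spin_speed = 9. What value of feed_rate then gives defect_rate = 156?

With temperature held at 10:
Substituting into the cure_index equation gives cure_index = -16*feed_rate + 3.
So defect_rate = -48*feed_rate - 36.
Solve -48*feed_rate - 36 = 156: feed_rate = (156 + 36) / -48 = -4.

feed_rate = -4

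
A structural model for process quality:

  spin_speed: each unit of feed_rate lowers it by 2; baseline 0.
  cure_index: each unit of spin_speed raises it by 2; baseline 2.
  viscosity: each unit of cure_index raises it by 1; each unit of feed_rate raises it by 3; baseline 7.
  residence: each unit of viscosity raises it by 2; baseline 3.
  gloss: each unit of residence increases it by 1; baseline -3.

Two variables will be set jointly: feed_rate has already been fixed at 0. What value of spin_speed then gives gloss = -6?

With feed_rate held at 0:
Intervening on spin_speed fixes its value directly, overriding its dependence on feed_rate.
Substituting into the viscosity equation gives viscosity = 2*spin_speed + 9.
residence becomes 4*spin_speed + 21.
gloss becomes 4*spin_speed + 18.
Solve 4*spin_speed + 18 = -6: spin_speed = (-6 - 18) / 4 = -6.

spin_speed = -6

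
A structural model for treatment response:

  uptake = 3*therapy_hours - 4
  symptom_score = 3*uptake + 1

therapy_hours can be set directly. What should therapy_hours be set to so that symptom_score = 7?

therapy_hours = 2

Substituting into the symptom_score equation gives symptom_score = 9*therapy_hours - 11.
Solve 9*therapy_hours - 11 = 7: therapy_hours = (7 + 11) / 9 = 2.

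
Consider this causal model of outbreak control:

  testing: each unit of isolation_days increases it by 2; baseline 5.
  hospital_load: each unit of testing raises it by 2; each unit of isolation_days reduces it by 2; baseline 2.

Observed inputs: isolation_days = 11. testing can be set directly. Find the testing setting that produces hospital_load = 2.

Intervening on testing fixes its value directly, overriding its dependence on isolation_days.
Substituting into the hospital_load equation gives hospital_load = 2*testing - 20.
Solve 2*testing - 20 = 2: testing = (2 + 20) / 2 = 11.

testing = 11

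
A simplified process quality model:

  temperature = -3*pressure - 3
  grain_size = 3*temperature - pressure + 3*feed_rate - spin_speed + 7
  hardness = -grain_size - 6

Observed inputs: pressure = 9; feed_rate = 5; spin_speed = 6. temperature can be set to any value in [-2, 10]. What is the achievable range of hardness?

-43 to -7

Intervening on temperature fixes its value directly, overriding its dependence on pressure.
Substituting into the grain_size equation gives grain_size = 3*temperature + 7.
Substituting into the hardness equation gives hardness = -3*temperature - 13.
Linear in temperature, so extremes are at the endpoints: temperature = -2 gives hardness = -7; temperature = 10 gives hardness = -43.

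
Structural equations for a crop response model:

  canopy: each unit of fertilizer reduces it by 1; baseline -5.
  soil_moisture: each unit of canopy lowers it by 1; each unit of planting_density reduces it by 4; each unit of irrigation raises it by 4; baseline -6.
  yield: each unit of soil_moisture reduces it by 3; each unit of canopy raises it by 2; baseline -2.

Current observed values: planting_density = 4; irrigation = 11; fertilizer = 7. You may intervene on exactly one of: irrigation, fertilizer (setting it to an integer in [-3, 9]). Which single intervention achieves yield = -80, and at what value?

Intervening on irrigation: with other inputs at their observed values, yield = -12*irrigation + 4. Solving for -80 gives irrigation = 7, within [-3, 9].
Intervening on fertilizer: yield = -5*fertilizer - 93. Reaching -80 requires fertilizer = -13/5, not an integer.

set irrigation = 7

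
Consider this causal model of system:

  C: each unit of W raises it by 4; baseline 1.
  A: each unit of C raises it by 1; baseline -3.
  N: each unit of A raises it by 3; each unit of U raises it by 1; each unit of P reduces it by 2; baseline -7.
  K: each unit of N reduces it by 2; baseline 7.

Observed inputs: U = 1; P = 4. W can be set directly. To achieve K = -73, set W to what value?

W = 5

Substituting into the A equation gives A = 4*W - 2.
This gives N = 12*W - 20.
Substituting into the K equation gives K = -24*W + 47.
Solve -24*W + 47 = -73: W = (-73 - 47) / -24 = 5.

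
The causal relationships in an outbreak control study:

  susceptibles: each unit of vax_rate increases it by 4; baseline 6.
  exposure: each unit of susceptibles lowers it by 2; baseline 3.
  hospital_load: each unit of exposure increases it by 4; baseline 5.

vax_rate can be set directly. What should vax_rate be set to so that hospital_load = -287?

vax_rate = 8

Substituting into the exposure equation gives exposure = -8*vax_rate - 9.
Substituting into the hospital_load equation gives hospital_load = -32*vax_rate - 31.
Solve -32*vax_rate - 31 = -287: vax_rate = (-287 + 31) / -32 = 8.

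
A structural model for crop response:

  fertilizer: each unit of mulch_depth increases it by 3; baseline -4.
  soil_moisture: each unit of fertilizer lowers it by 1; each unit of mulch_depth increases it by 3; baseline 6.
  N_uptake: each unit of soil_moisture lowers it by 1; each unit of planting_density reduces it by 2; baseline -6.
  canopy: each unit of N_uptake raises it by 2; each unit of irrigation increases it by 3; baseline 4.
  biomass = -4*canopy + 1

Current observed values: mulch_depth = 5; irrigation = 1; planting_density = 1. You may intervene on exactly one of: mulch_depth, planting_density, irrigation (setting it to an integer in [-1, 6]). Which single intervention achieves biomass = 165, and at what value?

Intervening on mulch_depth: the paths from mulch_depth to biomass cancel (net effect zero), leaving biomass = 117; 165 is unreachable this way.
Intervening on planting_density: with other inputs at their observed values, biomass = 16*planting_density + 101. Solving for 165 gives planting_density = 4, within [-1, 6].
Intervening on irrigation: biomass = -12*irrigation + 129. Reaching 165 requires irrigation = -3, outside [-1, 6].

set planting_density = 4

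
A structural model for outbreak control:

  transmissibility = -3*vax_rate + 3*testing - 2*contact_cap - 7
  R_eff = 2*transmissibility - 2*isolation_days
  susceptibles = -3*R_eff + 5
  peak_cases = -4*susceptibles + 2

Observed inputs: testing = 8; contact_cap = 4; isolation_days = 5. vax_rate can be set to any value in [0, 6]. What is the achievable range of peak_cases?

-354 to 78

Substituting into the transmissibility equation gives transmissibility = -3*vax_rate + 9.
Substituting into the R_eff equation gives R_eff = -6*vax_rate + 8.
So susceptibles = 18*vax_rate - 19.
Substituting into the peak_cases equation gives peak_cases = -72*vax_rate + 78.
Linear in vax_rate, so extremes are at the endpoints: vax_rate = 0 gives peak_cases = 78; vax_rate = 6 gives peak_cases = -354.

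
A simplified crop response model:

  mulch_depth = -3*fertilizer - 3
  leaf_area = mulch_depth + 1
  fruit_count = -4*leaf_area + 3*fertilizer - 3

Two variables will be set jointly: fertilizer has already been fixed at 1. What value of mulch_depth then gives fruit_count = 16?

mulch_depth = -5

With fertilizer held at 1:
Intervening on mulch_depth fixes its value directly, overriding its dependence on fertilizer.
Substituting into the fruit_count equation gives fruit_count = -4*mulch_depth - 4.
Solve -4*mulch_depth - 4 = 16: mulch_depth = (16 + 4) / -4 = -5.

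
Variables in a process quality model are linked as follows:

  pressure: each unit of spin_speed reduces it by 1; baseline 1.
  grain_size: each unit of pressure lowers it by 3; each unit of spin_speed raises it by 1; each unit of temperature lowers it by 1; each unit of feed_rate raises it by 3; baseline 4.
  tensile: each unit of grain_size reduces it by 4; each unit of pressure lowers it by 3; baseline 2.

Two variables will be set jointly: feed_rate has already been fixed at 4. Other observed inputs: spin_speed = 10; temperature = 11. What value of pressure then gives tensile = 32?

pressure = 10

With feed_rate held at 4:
Intervening on pressure fixes its value directly, overriding its dependence on spin_speed.
Substituting into the grain_size equation gives grain_size = -3*pressure + 15.
Substituting into the tensile equation gives tensile = 9*pressure - 58.
Solve 9*pressure - 58 = 32: pressure = (32 + 58) / 9 = 10.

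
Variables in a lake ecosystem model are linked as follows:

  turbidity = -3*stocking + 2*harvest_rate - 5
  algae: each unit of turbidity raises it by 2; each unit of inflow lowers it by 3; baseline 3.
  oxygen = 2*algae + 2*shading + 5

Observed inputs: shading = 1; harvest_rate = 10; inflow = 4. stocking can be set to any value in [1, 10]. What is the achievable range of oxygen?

Substituting into the turbidity equation gives turbidity = -3*stocking + 15.
Substituting into the algae equation gives algae = -6*stocking + 21.
This gives oxygen = -12*stocking + 49.
Linear in stocking, so extremes are at the endpoints: stocking = 1 gives oxygen = 37; stocking = 10 gives oxygen = -71.

-71 to 37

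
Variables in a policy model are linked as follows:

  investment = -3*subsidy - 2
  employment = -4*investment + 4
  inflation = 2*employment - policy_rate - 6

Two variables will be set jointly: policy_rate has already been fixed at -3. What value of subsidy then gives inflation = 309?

subsidy = 12

With policy_rate held at -3:
Substituting into the employment equation gives employment = 12*subsidy + 12.
This gives inflation = 24*subsidy + 21.
Solve 24*subsidy + 21 = 309: subsidy = (309 - 21) / 24 = 12.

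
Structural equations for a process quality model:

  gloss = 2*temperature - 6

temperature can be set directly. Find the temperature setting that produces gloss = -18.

Solve 2*temperature - 6 = -18: temperature = (-18 + 6) / 2 = -6.

temperature = -6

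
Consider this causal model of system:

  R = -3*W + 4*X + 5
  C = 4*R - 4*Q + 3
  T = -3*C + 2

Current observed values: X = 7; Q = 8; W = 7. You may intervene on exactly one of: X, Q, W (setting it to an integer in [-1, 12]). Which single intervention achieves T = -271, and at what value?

set W = 1

Intervening on X: T = -48*X + 281. Reaching -271 requires X = 23/2, not an integer.
Intervening on Q: T = 12*Q - 151. Reaching -271 requires Q = -10, outside [-1, 12].
Intervening on W: with other inputs at their observed values, T = 36*W - 307. Solving for -271 gives W = 1, within [-1, 12].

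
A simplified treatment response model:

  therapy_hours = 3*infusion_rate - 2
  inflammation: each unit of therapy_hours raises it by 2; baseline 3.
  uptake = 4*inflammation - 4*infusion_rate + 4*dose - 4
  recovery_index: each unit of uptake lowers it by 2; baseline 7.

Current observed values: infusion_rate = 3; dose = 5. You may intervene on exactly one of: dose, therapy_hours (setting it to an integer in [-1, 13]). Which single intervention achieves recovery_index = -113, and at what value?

Intervening on dose: with other inputs at their observed values, recovery_index = -8*dose - 97. Solving for -113 gives dose = 2, within [-1, 13].
Intervening on therapy_hours: recovery_index = -16*therapy_hours - 25. Reaching -113 requires therapy_hours = 11/2, not an integer.

set dose = 2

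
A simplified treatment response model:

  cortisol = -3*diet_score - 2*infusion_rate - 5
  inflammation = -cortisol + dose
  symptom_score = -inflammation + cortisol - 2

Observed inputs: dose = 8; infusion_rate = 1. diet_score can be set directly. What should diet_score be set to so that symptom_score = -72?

diet_score = 8

Substituting into the cortisol equation gives cortisol = -3*diet_score - 7.
Substituting into the inflammation equation gives inflammation = 3*diet_score + 15.
Substituting into the symptom_score equation gives symptom_score = -6*diet_score - 24.
Solve -6*diet_score - 24 = -72: diet_score = (-72 + 24) / -6 = 8.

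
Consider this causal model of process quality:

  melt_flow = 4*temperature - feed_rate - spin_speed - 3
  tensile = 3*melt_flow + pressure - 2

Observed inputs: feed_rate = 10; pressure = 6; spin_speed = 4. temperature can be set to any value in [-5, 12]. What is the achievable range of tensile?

Substituting into the melt_flow equation gives melt_flow = 4*temperature - 17.
Substituting into the tensile equation gives tensile = 12*temperature - 47.
Linear in temperature, so extremes are at the endpoints: temperature = -5 gives tensile = -107; temperature = 12 gives tensile = 97.

-107 to 97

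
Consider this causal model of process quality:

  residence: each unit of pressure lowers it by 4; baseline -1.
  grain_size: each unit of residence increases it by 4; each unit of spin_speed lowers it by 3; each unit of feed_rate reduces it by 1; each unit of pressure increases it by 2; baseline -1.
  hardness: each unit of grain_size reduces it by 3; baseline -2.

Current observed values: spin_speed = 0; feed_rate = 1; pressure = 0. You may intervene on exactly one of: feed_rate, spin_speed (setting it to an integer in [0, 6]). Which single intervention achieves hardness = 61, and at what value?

set spin_speed = 5

Intervening on feed_rate: hardness = 3*feed_rate + 13. Reaching 61 requires feed_rate = 16, outside [0, 6].
Intervening on spin_speed: with other inputs at their observed values, hardness = 9*spin_speed + 16. Solving for 61 gives spin_speed = 5, within [0, 6].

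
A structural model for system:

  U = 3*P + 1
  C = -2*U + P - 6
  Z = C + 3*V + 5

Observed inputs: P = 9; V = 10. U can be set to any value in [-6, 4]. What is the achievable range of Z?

Intervening on U fixes its value directly, overriding its dependence on P.
Substituting into the C equation gives C = -2*U + 3.
Substituting into the Z equation gives Z = -2*U + 38.
Linear in U, so extremes are at the endpoints: U = -6 gives Z = 50; U = 4 gives Z = 30.

30 to 50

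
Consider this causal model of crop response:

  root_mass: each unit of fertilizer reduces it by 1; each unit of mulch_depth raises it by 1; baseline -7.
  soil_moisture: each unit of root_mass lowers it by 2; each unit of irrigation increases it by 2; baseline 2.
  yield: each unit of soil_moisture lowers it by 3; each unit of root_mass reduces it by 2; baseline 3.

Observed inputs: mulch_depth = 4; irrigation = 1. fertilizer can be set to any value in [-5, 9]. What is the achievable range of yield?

Substituting into the root_mass equation gives root_mass = -fertilizer - 3.
Substituting into the soil_moisture equation gives soil_moisture = 2*fertilizer + 10.
This gives yield = -4*fertilizer - 21.
Linear in fertilizer, so extremes are at the endpoints: fertilizer = -5 gives yield = -1; fertilizer = 9 gives yield = -57.

-57 to -1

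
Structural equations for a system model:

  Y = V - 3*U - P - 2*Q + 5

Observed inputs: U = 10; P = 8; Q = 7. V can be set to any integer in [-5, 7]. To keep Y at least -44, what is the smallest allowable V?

V = 3

Substituting into the Y equation gives Y = V - 47.
Require V - 47 ≥ -44, so V ≥ 3.
The smallest integer in [-5, 7] satisfying this is 3.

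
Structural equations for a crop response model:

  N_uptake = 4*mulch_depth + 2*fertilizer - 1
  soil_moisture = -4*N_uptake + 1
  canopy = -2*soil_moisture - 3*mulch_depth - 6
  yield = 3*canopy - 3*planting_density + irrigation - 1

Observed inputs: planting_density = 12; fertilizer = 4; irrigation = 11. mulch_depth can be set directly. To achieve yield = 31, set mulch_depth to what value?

mulch_depth = -1

Substituting into the N_uptake equation gives N_uptake = 4*mulch_depth + 7.
Substituting into the soil_moisture equation gives soil_moisture = -16*mulch_depth - 27.
Substituting into the canopy equation gives canopy = 29*mulch_depth + 48.
This gives yield = 87*mulch_depth + 118.
Solve 87*mulch_depth + 118 = 31: mulch_depth = (31 - 118) / 87 = -1.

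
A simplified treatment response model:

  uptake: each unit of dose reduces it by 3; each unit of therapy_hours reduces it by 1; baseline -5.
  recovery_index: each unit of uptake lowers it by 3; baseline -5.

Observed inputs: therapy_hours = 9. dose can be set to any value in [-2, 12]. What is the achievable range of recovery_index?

19 to 145

Substituting into the uptake equation gives uptake = -3*dose - 14.
Substituting into the recovery_index equation gives recovery_index = 9*dose + 37.
Linear in dose, so extremes are at the endpoints: dose = -2 gives recovery_index = 19; dose = 12 gives recovery_index = 145.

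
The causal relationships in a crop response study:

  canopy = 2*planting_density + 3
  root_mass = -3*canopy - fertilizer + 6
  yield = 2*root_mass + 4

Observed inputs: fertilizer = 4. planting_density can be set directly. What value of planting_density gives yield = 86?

planting_density = -8

Substituting into the root_mass equation gives root_mass = -6*planting_density - 7.
So yield = -12*planting_density - 10.
Solve -12*planting_density - 10 = 86: planting_density = (86 + 10) / -12 = -8.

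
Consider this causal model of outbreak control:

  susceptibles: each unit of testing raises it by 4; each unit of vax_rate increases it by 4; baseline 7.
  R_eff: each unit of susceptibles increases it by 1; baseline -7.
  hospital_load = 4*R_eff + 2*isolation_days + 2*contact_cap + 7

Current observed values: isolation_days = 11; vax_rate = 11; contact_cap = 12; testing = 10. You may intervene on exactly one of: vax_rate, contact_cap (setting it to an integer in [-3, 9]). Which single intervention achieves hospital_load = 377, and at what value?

Intervening on vax_rate: hospital_load = 16*vax_rate + 213. Reaching 377 requires vax_rate = 41/4, not an integer.
Intervening on contact_cap: with other inputs at their observed values, hospital_load = 2*contact_cap + 365. Solving for 377 gives contact_cap = 6, within [-3, 9].

set contact_cap = 6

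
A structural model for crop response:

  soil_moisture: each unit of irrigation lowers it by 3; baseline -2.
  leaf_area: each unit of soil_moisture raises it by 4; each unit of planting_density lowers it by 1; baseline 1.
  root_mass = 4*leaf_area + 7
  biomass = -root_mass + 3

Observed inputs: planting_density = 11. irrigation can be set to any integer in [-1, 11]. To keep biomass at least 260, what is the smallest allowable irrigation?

irrigation = 4

Substituting into the leaf_area equation gives leaf_area = -12*irrigation - 18.
Substituting into the root_mass equation gives root_mass = -48*irrigation - 65.
This gives biomass = 48*irrigation + 68.
Require 48*irrigation + 68 ≥ 260, so irrigation ≥ 4.
The smallest integer in [-1, 11] satisfying this is 4.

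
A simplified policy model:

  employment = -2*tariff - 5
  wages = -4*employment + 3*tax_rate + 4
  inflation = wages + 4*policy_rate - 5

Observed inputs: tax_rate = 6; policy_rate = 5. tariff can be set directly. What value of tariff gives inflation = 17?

Substituting into the wages equation gives wages = 8*tariff + 42.
Substituting into the inflation equation gives inflation = 8*tariff + 57.
Solve 8*tariff + 57 = 17: tariff = (17 - 57) / 8 = -5.

tariff = -5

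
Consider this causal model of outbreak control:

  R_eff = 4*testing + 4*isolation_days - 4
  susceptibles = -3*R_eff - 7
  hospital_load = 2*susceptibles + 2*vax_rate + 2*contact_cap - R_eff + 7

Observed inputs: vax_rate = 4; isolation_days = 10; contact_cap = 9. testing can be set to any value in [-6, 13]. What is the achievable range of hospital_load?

Substituting into the R_eff equation gives R_eff = 4*testing + 36.
So susceptibles = -12*testing - 115.
Substituting into the hospital_load equation gives hospital_load = -28*testing - 233.
Linear in testing, so extremes are at the endpoints: testing = -6 gives hospital_load = -65; testing = 13 gives hospital_load = -597.

-597 to -65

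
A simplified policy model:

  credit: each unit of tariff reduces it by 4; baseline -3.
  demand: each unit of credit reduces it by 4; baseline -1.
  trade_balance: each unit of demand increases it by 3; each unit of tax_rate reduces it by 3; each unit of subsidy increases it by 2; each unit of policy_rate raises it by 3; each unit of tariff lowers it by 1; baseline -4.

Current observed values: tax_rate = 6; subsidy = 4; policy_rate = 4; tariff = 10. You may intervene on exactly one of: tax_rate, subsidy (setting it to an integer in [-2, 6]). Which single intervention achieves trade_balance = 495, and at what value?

Intervening on tax_rate: trade_balance = -3*tax_rate + 519. Reaching 495 requires tax_rate = 8, outside [-2, 6].
Intervening on subsidy: with other inputs at their observed values, trade_balance = 2*subsidy + 493. Solving for 495 gives subsidy = 1, within [-2, 6].

set subsidy = 1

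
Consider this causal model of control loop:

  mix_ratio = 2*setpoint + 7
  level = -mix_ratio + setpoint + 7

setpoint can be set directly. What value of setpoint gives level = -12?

Substituting into the level equation gives level = -setpoint.
Solve -setpoint = -12: setpoint = -12 / -1 = 12.

setpoint = 12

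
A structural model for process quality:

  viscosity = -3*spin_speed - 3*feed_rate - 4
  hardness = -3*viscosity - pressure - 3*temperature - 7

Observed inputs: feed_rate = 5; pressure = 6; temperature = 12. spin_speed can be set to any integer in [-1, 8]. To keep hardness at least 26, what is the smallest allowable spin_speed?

spin_speed = 2

Substituting into the viscosity equation gives viscosity = -3*spin_speed - 19.
hardness becomes 9*spin_speed + 8.
Require 9*spin_speed + 8 ≥ 26, so spin_speed ≥ 2.
The smallest integer in [-1, 8] satisfying this is 2.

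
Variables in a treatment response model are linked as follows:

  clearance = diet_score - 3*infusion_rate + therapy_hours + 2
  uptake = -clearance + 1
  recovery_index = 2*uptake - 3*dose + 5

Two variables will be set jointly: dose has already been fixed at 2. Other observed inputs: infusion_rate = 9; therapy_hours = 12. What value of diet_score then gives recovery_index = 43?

diet_score = -8

With dose held at 2:
Substituting into the clearance equation gives clearance = diet_score - 13.
Substituting into the uptake equation gives uptake = -diet_score + 14.
So recovery_index = -2*diet_score + 27.
Solve -2*diet_score + 27 = 43: diet_score = (43 - 27) / -2 = -8.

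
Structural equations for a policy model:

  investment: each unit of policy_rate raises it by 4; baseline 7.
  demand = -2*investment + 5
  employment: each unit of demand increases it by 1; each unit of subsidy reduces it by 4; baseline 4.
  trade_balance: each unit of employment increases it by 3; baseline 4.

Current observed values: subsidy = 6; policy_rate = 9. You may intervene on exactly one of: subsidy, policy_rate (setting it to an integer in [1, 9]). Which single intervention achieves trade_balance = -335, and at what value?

set subsidy = 9

Intervening on subsidy: with other inputs at their observed values, trade_balance = -12*subsidy - 227. Solving for -335 gives subsidy = 9, within [1, 9].
Intervening on policy_rate: trade_balance = -24*policy_rate - 83. Reaching -335 requires policy_rate = 21/2, not an integer.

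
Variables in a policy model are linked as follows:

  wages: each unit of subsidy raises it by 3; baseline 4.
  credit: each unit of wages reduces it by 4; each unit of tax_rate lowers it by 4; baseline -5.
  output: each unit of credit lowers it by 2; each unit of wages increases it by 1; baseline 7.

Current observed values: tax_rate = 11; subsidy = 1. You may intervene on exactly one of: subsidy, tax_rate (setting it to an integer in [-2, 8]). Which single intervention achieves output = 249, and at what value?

Intervening on subsidy: with other inputs at their observed values, output = 27*subsidy + 141. Solving for 249 gives subsidy = 4, within [-2, 8].
Intervening on tax_rate: output = 8*tax_rate + 80. Reaching 249 requires tax_rate = 169/8, not an integer.

set subsidy = 4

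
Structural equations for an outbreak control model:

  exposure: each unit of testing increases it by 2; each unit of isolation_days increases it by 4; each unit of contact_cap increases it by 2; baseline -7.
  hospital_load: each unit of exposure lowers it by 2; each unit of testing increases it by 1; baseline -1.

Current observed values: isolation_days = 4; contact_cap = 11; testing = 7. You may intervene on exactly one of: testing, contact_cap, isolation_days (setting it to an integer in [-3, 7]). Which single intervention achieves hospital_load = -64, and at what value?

set contact_cap = 6

Intervening on testing: hospital_load = -3*testing - 63. Reaching -64 requires testing = 1/3, not an integer.
Intervening on contact_cap: with other inputs at their observed values, hospital_load = -4*contact_cap - 40. Solving for -64 gives contact_cap = 6, within [-3, 7].
Intervening on isolation_days: hospital_load = -8*isolation_days - 52. Reaching -64 requires isolation_days = 3/2, not an integer.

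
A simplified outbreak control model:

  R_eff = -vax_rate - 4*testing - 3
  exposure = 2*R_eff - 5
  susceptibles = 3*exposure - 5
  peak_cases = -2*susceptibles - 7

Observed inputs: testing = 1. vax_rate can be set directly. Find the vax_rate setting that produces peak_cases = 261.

vax_rate = 12

Substituting into the R_eff equation gives R_eff = -vax_rate - 7.
This gives exposure = -2*vax_rate - 19.
Substituting into the susceptibles equation gives susceptibles = -6*vax_rate - 62.
Substituting into the peak_cases equation gives peak_cases = 12*vax_rate + 117.
Solve 12*vax_rate + 117 = 261: vax_rate = (261 - 117) / 12 = 12.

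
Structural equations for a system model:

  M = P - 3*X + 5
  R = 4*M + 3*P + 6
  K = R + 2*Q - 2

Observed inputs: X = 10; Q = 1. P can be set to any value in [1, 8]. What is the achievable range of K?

Substituting into the M equation gives M = P - 25.
Substituting into the R equation gives R = 7*P - 94.
Substituting into the K equation gives K = 7*P - 94.
Linear in P, so extremes are at the endpoints: P = 1 gives K = -87; P = 8 gives K = -38.

-87 to -38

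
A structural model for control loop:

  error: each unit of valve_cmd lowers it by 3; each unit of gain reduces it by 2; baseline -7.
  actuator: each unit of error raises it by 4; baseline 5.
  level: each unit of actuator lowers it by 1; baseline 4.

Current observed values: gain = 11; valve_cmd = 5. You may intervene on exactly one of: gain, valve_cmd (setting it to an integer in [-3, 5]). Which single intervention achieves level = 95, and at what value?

set gain = 1

Intervening on gain: with other inputs at their observed values, level = 8*gain + 87. Solving for 95 gives gain = 1, within [-3, 5].
Intervening on valve_cmd: level = 12*valve_cmd + 115. Reaching 95 requires valve_cmd = -5/3, not an integer.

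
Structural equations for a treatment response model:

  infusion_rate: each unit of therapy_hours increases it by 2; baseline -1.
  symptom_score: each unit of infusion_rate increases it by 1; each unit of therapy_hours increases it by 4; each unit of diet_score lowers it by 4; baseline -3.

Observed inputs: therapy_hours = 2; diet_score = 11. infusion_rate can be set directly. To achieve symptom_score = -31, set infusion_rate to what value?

Intervening on infusion_rate fixes its value directly, overriding its dependence on therapy_hours.
Substituting into the symptom_score equation gives symptom_score = infusion_rate - 39.
Solve infusion_rate - 39 = -31: infusion_rate = (-31 + 39) / 1 = 8.

infusion_rate = 8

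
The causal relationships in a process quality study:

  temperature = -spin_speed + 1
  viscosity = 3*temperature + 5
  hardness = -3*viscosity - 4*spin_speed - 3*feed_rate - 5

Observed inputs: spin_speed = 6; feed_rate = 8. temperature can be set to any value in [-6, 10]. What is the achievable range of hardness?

-158 to -14

Intervening on temperature fixes its value directly, overriding its dependence on spin_speed.
Substituting into the hardness equation gives hardness = -9*temperature - 68.
Linear in temperature, so extremes are at the endpoints: temperature = -6 gives hardness = -14; temperature = 10 gives hardness = -158.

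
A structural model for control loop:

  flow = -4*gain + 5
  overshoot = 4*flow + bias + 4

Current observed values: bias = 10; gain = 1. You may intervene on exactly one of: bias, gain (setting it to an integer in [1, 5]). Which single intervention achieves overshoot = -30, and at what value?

set gain = 4

Intervening on bias: overshoot = bias + 8. Reaching -30 requires bias = -38, outside [1, 5].
Intervening on gain: with other inputs at their observed values, overshoot = -16*gain + 34. Solving for -30 gives gain = 4, within [1, 5].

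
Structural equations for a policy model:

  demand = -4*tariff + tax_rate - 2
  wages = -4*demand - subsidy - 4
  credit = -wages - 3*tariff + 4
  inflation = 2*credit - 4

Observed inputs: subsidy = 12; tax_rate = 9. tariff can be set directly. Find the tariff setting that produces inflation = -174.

tariff = 7

Substituting into the demand equation gives demand = -4*tariff + 7.
This gives wages = 16*tariff - 44.
Substituting into the credit equation gives credit = -19*tariff + 48.
Substituting into the inflation equation gives inflation = -38*tariff + 92.
Solve -38*tariff + 92 = -174: tariff = (-174 - 92) / -38 = 7.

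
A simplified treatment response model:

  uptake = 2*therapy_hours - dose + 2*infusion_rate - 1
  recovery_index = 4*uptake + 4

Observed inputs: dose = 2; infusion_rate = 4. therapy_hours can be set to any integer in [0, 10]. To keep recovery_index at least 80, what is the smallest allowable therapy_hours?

Substituting into the uptake equation gives uptake = 2*therapy_hours + 5.
This gives recovery_index = 8*therapy_hours + 24.
Require 8*therapy_hours + 24 ≥ 80, so therapy_hours ≥ 7.
The smallest integer in [0, 10] satisfying this is 7.

therapy_hours = 7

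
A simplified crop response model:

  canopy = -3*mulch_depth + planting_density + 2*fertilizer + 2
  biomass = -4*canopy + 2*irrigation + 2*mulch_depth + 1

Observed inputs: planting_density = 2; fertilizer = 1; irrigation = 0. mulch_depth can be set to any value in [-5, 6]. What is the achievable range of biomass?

-93 to 61

Substituting into the canopy equation gives canopy = -3*mulch_depth + 6.
This gives biomass = 14*mulch_depth - 23.
Linear in mulch_depth, so extremes are at the endpoints: mulch_depth = -5 gives biomass = -93; mulch_depth = 6 gives biomass = 61.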